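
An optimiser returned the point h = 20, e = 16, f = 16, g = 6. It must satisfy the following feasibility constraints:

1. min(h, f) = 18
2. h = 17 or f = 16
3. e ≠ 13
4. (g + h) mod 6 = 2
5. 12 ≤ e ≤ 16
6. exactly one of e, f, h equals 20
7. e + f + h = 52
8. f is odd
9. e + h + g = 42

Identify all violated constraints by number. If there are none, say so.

1. min(20, 16) = 16, not 18 — violated.
2. h = 20 ≠ 17, but f = 16 = 16 (second disjunct) — satisfied.
3. e = 16, and 16 ≠ 13 — satisfied.
4. g + h = 26; 26 mod 6 = 2 — satisfied.
5. e = 16 lies in [12, 16] — satisfied.
6. e=16, f=16, h=20; 1 of them equals 20 — satisfied.
7. e + f + h = 16 + 16 + 20 = 52 — satisfied.
8. f = 16 is even — violated.
9. e + h + g = 16 + 20 + 6 = 42 — satisfied.

Violated: 1 and 8.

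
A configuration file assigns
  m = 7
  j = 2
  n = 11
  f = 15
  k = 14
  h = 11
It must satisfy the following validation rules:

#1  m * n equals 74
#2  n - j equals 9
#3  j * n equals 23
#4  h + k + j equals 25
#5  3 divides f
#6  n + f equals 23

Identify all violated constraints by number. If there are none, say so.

The assignment fails constraints 1, 3, 4, and 6.

#1 m * n = 7 * 11 = 77, not 74 — does not hold.
#2 n - j = 11 - 2 = 9 — holds.
#3 j * n = 2 * 11 = 22, not 23 — does not hold.
#4 h + k + j = 11 + 14 + 2 = 27, not 25 — does not hold.
#5 15 / 3 = 5, so 3 divides 15 — holds.
#6 n + f = 11 + 15 = 26, not 23 — does not hold.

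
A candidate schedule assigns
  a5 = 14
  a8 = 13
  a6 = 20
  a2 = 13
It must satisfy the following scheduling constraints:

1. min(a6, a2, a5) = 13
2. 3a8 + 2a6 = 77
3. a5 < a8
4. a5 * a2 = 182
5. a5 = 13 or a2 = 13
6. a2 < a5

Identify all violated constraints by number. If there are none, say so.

1. min(20, 13, 14) = 13 — holds.
2. 3a8 + 2a6 = 3(13) + 2(20) = 79, not 77 — does not hold.
3. a5 = 14, a8 = 13; 14 ≥ 13 (want <) — does not hold.
4. a5 * a2 = 14 * 13 = 182 — holds.
5. a5 = 14 ≠ 13, but a2 = 13 = 13 (second disjunct) — holds.
6. a2 = 13, a5 = 14; 13 < 14 — holds.

Constraints 2, 3 do not hold.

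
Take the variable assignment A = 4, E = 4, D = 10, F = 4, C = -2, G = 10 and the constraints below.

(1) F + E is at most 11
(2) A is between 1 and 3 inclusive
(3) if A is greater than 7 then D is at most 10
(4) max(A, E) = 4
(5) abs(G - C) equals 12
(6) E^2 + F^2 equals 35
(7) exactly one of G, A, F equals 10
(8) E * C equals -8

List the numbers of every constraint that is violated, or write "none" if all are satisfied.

(1) F + E = 4 + 4 = 8; 8 ≤ 11  ✓
(2) A = 4 is outside [1, 3]  ✗
(3) A = 4, not > 7; antecedent false, conditional vacuously true  ✓
(4) max(4, 4) = 4  ✓
(5) abs(10 - (-2)) = 12  ✓
(6) E^2 + F^2 = 4^2 + 4^2 = 16 + 16 = 32, not 35  ✗
(7) G=10, A=4, F=4; 1 of them equals 10  ✓
(8) E * C = 4 * (-2) = -8  ✓

Violated: 2 and 6.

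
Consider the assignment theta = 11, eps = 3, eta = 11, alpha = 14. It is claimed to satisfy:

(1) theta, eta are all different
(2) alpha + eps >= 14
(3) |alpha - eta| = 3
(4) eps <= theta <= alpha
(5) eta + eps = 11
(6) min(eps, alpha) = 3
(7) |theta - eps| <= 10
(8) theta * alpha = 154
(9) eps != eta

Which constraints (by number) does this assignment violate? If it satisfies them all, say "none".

(1) theta = eta = 11, not all different — violated.
(2) alpha + eps = 14 + 3 = 17; 17 ≥ 14 — OK.
(3) |14 - 11| = 3 — OK.
(4) values 3 <= 11 <= 14 — OK.
(5) eta + eps = 11 + 3 = 14, not 11 — violated.
(6) min(3, 14) = 3 — OK.
(7) |11 - 3| = 8; 8 ≤ 10 — OK.
(8) theta * alpha = 11 * 14 = 154 — OK.
(9) eps = 3, eta = 11; distinct — OK.

The assignment fails constraints 1 and 5.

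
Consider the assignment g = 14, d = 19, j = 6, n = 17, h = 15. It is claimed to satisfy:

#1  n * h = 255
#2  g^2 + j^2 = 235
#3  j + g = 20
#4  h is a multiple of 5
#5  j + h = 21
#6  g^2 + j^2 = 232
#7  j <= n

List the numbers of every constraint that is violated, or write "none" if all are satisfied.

#1 n * h = 17 * 15 = 255 — holds.
#2 g^2 + j^2 = 14^2 + 6^2 = 196 + 36 = 232, not 235 — fails.
#3 j + g = 6 + 14 = 20 — holds.
#4 15 / 5 = 3, so 5 divides 15 — holds.
#5 j + h = 6 + 15 = 21 — holds.
#6 g^2 + j^2 = 14^2 + 6^2 = 196 + 36 = 232 — holds.
#7 j = 6, n = 17; 6 ≤ 17 — holds.

Violated: 2.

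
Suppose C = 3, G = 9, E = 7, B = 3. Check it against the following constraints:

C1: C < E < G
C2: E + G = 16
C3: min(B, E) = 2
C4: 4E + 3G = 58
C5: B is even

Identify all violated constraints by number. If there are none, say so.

C1: values 3 < 7 < 9  yes
C2: E + G = 7 + 9 = 16  yes
C3: min(3, 7) = 3, not 2  no
C4: 4E + 3G = 4(7) + 3(9) = 55, not 58  no
C5: B = 3 is odd  no

No — constraints 3, 4, 5 are not satisfied.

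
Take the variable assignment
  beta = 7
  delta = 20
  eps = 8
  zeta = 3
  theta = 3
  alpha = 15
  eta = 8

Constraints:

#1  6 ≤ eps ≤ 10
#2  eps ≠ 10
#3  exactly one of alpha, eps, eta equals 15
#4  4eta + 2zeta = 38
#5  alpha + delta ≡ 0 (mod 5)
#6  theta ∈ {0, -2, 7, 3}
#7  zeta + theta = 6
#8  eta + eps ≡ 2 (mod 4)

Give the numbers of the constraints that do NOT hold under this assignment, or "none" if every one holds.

Constraint 8 does not hold.

#1 eps = 8 lies in [6, 10]  ✓
#2 eps = 8, and 8 ≠ 10  ✓
#3 alpha=15, eps=8, eta=8; 1 of them equals 15  ✓
#4 4eta + 2zeta = 4(8) + 2(3) = 38  ✓
#5 alpha + delta = 35; 35 mod 5 = 0  ✓
#6 theta = 3 is in {0, -2, 7, 3}  ✓
#7 zeta + theta = 3 + 3 = 6  ✓
#8 eta + eps = 16; 16 mod 4 = 0, not 2  ✗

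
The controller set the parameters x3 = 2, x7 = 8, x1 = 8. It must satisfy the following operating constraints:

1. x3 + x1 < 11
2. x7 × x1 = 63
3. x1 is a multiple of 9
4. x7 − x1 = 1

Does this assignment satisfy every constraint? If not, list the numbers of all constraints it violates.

Violated: 2, 3, and 4.

1. x3 + x1 = 2 + 8 = 10; 10 < 11  ✔
2. x7 × x1 = 8 × 8 = 64, not 63  ✘
3. 8 = 9×0 + 8, so 9 does not divide 8  ✘
4. x7 − x1 = 8 − 8 = 0, not 1  ✘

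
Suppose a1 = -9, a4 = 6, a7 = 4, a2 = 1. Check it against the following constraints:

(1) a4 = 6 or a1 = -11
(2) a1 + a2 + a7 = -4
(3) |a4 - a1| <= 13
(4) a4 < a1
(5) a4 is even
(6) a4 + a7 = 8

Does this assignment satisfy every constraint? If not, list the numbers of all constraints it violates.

Constraints 3, 4, 6 do not hold.

(1) a4 = 6 = 6 (first disjunct)  true
(2) a1 + a2 + a7 = -9 + 1 + 4 = -4  true
(3) |6 - (-9)| = 15; 15 > 13, exceeds bound 13  false
(4) a4 = 6, a1 = -9; 6 ≥ -9 (want <)  false
(5) a4 = 6 is even  true
(6) a4 + a7 = 6 + 4 = 10, not 8  false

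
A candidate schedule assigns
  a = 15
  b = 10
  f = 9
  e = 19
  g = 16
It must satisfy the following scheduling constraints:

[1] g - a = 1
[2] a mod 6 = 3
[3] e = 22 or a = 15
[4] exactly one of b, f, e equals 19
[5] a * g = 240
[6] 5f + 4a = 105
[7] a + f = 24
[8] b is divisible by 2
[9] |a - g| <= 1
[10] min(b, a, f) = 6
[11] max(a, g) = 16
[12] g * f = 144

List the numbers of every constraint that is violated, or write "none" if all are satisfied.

[1] g - a = 16 - 15 = 1 — satisfied.
[2] 15 mod 6 = 3 — satisfied.
[3] e = 19 ≠ 22, but a = 15 = 15 (second disjunct) — satisfied.
[4] b=10, f=9, e=19; 1 of them equals 19 — satisfied.
[5] a * g = 15 * 16 = 240 — satisfied.
[6] 5f + 4a = 5(9) + 4(15) = 105 — satisfied.
[7] a + f = 15 + 9 = 24 — satisfied.
[8] 10 / 2 = 5, so 2 divides 10 — satisfied.
[9] |15 - 16| = 1; 1 ≤ 1 — satisfied.
[10] min(10, 15, 9) = 9, not 6 — violated.
[11] max(15, 16) = 16 — satisfied.
[12] g * f = 16 * 9 = 144 — satisfied.

Constraint 10 does not hold.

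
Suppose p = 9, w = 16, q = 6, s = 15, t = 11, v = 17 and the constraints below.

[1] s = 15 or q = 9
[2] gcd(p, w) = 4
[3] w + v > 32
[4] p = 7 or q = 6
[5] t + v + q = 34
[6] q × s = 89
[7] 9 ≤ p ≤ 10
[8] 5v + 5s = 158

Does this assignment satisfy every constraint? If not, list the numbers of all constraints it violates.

Constraints 2, 6, and 8 do not hold.

[1] s = 15 = 15 (first disjunct) — OK.
[2] gcd(9, 16) = 1, not 4 — violated.
[3] w + v = 16 + 17 = 33; 33 > 32 — OK.
[4] p = 9 ≠ 7, but q = 6 = 6 (second disjunct) — OK.
[5] t + v + q = 11 + 17 + 6 = 34 — OK.
[6] q × s = 6 × 15 = 90, not 89 — violated.
[7] p = 9 lies in [9, 10] — OK.
[8] 5v + 5s = 5(17) + 5(15) = 160, not 158 — violated.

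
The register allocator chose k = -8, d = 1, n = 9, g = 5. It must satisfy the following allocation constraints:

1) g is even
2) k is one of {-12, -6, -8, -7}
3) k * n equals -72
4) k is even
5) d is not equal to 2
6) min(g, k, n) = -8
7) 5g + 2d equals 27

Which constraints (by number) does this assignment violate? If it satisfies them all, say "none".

Violated: 1.

1) g = 5 is odd  false
2) k = -8 is in {-12, -6, -8, -7}  true
3) k * n = -8 * 9 = -72  true
4) k = -8 is even  true
5) d = 1, and 1 ≠ 2  true
6) min(5, -8, 9) = -8  true
7) 5g + 2d = 5(5) + 2(1) = 27  true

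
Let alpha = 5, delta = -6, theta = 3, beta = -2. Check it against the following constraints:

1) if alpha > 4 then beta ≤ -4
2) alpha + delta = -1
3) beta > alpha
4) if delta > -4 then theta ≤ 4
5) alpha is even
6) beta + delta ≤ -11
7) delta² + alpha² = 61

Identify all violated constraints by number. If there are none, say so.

1) alpha = 5 > 4, so we need beta ≤ -4; but beta = -2 > -4 — does not hold.
2) alpha + delta = 5 + (-6) = -1 — holds.
3) beta = -2, alpha = 5; -2 ≤ 5 (want >) — does not hold.
4) delta = -6, not > -4; antecedent false, conditional vacuously true — holds.
5) alpha = 5 is odd — does not hold.
6) beta + delta = -2 + (-6) = -8; -8 > -11, bound -11 not met — does not hold.
7) delta² + alpha² = (-6)² + 5² = 36 + 25 = 61 — holds.

Violated: 1, 3, 5, 6.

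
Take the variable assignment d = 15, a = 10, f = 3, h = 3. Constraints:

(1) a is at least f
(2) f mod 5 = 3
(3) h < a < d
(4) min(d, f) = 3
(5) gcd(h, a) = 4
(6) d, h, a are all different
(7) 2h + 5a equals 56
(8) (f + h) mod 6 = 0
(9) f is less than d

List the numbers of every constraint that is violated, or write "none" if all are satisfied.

(1) a = 10, f = 3; 10 ≥ 3  ✓
(2) 3 mod 5 = 3  ✓
(3) values 3 < 10 < 15  ✓
(4) min(15, 3) = 3  ✓
(5) gcd(3, 10) = 1, not 4  ✗
(6) values 15, 3, 10 are pairwise distinct  ✓
(7) 2h + 5a = 2(3) + 5(10) = 56  ✓
(8) f + h = 6; 6 mod 6 = 0  ✓
(9) f = 3, d = 15; 3 < 15  ✓

Violated: 5.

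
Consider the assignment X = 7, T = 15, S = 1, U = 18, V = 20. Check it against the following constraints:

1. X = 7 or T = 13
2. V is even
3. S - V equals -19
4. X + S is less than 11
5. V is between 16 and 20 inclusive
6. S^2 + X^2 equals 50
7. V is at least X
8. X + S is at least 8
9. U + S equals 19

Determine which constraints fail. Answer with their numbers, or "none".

1. X = 7 = 7 (first disjunct) — OK.
2. V = 20 is even — OK.
3. S - V = 1 - 20 = -19 — OK.
4. X + S = 7 + 1 = 8; 8 < 11 — OK.
5. V = 20 lies in [16, 20] — OK.
6. S^2 + X^2 = 1^2 + 7^2 = 1 + 49 = 50 — OK.
7. V = 20, X = 7; 20 ≥ 7 — OK.
8. X + S = 7 + 1 = 8; 8 ≥ 8 — OK.
9. U + S = 18 + 1 = 19 — OK.

All constraints are satisfied.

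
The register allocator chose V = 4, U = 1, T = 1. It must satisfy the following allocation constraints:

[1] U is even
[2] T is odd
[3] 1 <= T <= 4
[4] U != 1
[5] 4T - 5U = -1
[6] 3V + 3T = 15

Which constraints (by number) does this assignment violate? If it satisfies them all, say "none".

Violated: 1 and 4.

[1] U = 1 is odd — does not hold.
[2] T = 1 is odd — holds.
[3] T = 1 lies in [1, 4] — holds.
[4] U = 1, but 1 is required to differ — does not hold.
[5] 4T - 5U = 4(1) - 5(1) = -1 — holds.
[6] 3V + 3T = 3(4) + 3(1) = 15 — holds.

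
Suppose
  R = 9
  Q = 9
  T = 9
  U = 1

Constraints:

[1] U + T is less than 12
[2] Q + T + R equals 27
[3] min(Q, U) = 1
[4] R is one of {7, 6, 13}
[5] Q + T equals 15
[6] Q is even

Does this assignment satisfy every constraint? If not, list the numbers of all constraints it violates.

[1] U + T = 1 + 9 = 10; 10 < 12 — holds.
[2] Q + T + R = 9 + 9 + 9 = 27 — holds.
[3] min(9, 1) = 1 — holds.
[4] R = 9 is not in {7, 6, 13} — does not hold.
[5] Q + T = 9 + 9 = 18, not 15 — does not hold.
[6] Q = 9 is odd — does not hold.

The assignment fails constraints 4, 5, and 6.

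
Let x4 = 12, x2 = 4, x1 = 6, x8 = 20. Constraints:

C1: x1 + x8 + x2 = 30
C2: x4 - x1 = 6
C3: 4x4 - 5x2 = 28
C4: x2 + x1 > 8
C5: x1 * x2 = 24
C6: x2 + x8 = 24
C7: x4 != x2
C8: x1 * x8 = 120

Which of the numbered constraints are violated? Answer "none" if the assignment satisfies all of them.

All constraints are satisfied.

C1: x1 + x8 + x2 = 6 + 20 + 4 = 30 — OK.
C2: x4 - x1 = 12 - 6 = 6 — OK.
C3: 4x4 - 5x2 = 4(12) - 5(4) = 28 — OK.
C4: x2 + x1 = 4 + 6 = 10; 10 > 8 — OK.
C5: x1 * x2 = 6 * 4 = 24 — OK.
C6: x2 + x8 = 4 + 20 = 24 — OK.
C7: x4 = 12, x2 = 4; distinct — OK.
C8: x1 * x8 = 6 * 20 = 120 — OK.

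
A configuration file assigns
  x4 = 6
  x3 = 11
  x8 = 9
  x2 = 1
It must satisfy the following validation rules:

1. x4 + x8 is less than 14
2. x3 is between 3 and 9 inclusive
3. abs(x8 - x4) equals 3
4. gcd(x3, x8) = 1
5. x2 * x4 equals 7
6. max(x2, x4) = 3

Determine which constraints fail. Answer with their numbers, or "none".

The assignment fails constraints 1, 2, 5, 6.

1. x4 + x8 = 6 + 9 = 15; 15 ≥ 14, bound 14 not met — fails.
2. x3 = 11 is outside [3, 9] — fails.
3. abs(9 - 6) = 3 — holds.
4. gcd(11, 9) = 1 — holds.
5. x2 * x4 = 1 * 6 = 6, not 7 — fails.
6. max(1, 6) = 6, not 3 — fails.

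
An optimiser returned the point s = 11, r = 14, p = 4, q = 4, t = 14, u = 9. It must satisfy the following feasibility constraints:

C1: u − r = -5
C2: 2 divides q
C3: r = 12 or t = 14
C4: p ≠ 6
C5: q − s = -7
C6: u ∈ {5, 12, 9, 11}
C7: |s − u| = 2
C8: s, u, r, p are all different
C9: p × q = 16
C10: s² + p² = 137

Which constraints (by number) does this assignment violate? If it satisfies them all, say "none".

All constraints are satisfied.

C1: u − r = 9 − 14 = -5  holds
C2: 4 / 2 = 2, so 2 divides 4  holds
C3: r = 14 ≠ 12, but t = 14 = 14 (second disjunct)  holds
C4: p = 4, and 4 ≠ 6  holds
C5: q − s = 4 − 11 = -7  holds
C6: u = 9 is in {5, 12, 9, 11}  holds
C7: |11 − 9| = 2  holds
C8: values 11, 9, 14, 4 are pairwise distinct  holds
C9: p × q = 4 × 4 = 16  holds
C10: s² + p² = 11² + 4² = 121 + 16 = 137  holds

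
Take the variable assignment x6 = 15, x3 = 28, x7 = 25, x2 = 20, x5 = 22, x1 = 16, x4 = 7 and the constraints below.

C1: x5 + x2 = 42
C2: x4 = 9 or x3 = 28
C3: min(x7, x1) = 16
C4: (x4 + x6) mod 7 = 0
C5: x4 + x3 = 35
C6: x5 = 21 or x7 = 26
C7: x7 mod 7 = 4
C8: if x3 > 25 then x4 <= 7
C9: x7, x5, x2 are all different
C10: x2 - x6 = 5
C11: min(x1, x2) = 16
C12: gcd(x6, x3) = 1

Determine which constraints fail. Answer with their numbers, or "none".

Violated: 4, 6.

C1: x5 + x2 = 22 + 20 = 42 — holds.
C2: x4 = 7 ≠ 9, but x3 = 28 = 28 (second disjunct) — holds.
C3: min(25, 16) = 16 — holds.
C4: x4 + x6 = 22; 22 mod 7 = 1, not 0 — fails.
C5: x4 + x3 = 7 + 28 = 35 — holds.
C6: x5 = 22 ≠ 21 and x7 = 25 ≠ 26; both disjuncts false — fails.
C7: 25 mod 7 = 4 — holds.
C8: x3 = 28 > 25, so we need x4 ≤ 7; x4 = 7 ≤ 7 — holds.
C9: values 25, 22, 20 are pairwise distinct — holds.
C10: x2 - x6 = 20 - 15 = 5 — holds.
C11: min(16, 20) = 16 — holds.
C12: gcd(15, 28) = 1 — holds.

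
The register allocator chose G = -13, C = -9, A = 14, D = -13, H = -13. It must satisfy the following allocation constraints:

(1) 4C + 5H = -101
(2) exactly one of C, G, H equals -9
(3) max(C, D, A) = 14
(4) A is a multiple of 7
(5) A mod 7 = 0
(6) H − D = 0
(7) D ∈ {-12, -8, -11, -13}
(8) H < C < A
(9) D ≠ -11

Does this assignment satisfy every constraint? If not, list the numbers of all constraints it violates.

(1) 4C + 5H = 4(-9) + 5(-13) = -101  OK
(2) C=-9, G=-13, H=-13; 1 of them equals -9  OK
(3) max(-9, -13, 14) = 14  OK
(4) 14 / 7 = 2, so 7 divides 14  OK
(5) 14 mod 7 = 0  OK
(6) H − D = -13 − (-13) = 0  OK
(7) D = -13 is in {-12, -8, -11, -13}  OK
(8) values -13 < -9 < 14  OK
(9) D = -13, and -13 ≠ -11  OK

Yes — all constraints hold.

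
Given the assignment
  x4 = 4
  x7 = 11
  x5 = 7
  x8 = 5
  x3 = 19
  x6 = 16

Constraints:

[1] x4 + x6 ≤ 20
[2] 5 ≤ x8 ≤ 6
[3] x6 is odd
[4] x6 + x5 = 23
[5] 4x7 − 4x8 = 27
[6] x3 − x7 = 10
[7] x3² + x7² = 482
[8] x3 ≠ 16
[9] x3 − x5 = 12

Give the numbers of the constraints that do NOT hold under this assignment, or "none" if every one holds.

[1] x4 + x6 = 4 + 16 = 20; 20 ≤ 20 — OK.
[2] x8 = 5 lies in [5, 6] — OK.
[3] x6 = 16 is even — violated.
[4] x6 + x5 = 16 + 7 = 23 — OK.
[5] 4x7 − 4x8 = 4(11) − 4(5) = 24, not 27 — violated.
[6] x3 − x7 = 19 − 11 = 8, not 10 — violated.
[7] x3² + x7² = 19² + 11² = 361 + 121 = 482 — OK.
[8] x3 = 19, and 19 ≠ 16 — OK.
[9] x3 − x5 = 19 − 7 = 12 — OK.

Constraints 3, 5, 6 are violated.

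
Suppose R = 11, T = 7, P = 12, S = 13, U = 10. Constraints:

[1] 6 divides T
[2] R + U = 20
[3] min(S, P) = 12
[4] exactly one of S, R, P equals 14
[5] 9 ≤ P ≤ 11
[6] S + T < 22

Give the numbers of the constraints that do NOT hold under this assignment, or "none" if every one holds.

[1] 7 = 6×1 + 1, so 6 does not divide 7  ✘
[2] R + U = 11 + 10 = 21, not 20  ✘
[3] min(13, 12) = 12  ✔
[4] S=13, R=11, P=12; 0 of them equal 14, not exactly one  ✘
[5] P = 12 is outside [9, 11]  ✘
[6] S + T = 13 + 7 = 20; 20 < 22  ✔

No — constraints 1, 2, 4, 5 are not satisfied.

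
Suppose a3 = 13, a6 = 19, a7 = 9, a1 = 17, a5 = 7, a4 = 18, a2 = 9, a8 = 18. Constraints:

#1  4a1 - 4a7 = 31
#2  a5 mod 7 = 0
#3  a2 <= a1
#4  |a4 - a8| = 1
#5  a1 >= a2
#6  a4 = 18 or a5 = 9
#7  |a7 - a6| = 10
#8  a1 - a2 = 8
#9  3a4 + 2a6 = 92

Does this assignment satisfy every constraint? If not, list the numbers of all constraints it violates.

#1 4a1 - 4a7 = 4(17) - 4(9) = 32, not 31  fails
#2 7 mod 7 = 0  holds
#3 a2 = 9, a1 = 17; 9 ≤ 17  holds
#4 |18 - 18| = 0, not 1  fails
#5 a1 = 17, a2 = 9; 17 ≥ 9  holds
#6 a4 = 18 = 18 (first disjunct)  holds
#7 |9 - 19| = 10  holds
#8 a1 - a2 = 17 - 9 = 8  holds
#9 3a4 + 2a6 = 3(18) + 2(19) = 92  holds

Constraints 1, 4 do not hold.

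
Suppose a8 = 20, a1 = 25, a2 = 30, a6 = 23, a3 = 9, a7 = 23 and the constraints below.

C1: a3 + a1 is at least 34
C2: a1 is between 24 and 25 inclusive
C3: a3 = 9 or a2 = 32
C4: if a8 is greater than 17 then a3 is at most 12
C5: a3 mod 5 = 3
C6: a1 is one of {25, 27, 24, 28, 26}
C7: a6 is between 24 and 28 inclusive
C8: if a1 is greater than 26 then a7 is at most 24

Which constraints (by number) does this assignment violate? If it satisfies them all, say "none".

C1: a3 + a1 = 9 + 25 = 34; 34 ≥ 34  ✓
C2: a1 = 25 lies in [24, 25]  ✓
C3: a3 = 9 = 9 (first disjunct)  ✓
C4: a8 = 20 > 17, so we need a3 ≤ 12; a3 = 9 ≤ 12  ✓
C5: 9 mod 5 = 4, not 3  ✗
C6: a1 = 25 is in {25, 27, 24, 28, 26}  ✓
C7: a6 = 23 is outside [24, 28]  ✗
C8: a1 = 25, not > 26; antecedent false, conditional vacuously true  ✓

Constraints 5 and 7 do not hold.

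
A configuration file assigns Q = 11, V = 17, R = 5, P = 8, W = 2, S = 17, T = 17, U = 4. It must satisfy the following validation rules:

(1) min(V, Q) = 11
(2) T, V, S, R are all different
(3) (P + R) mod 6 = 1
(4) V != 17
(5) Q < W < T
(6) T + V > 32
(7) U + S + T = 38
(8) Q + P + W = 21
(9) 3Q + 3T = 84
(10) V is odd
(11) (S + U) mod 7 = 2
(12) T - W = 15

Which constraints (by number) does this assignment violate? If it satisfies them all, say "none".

Constraints 2, 4, 5, 11 do not hold.

(1) min(17, 11) = 11 — OK.
(2) T = V = 17, not all different — violated.
(3) P + R = 13; 13 mod 6 = 1 — OK.
(4) V = 17, but 17 is required to differ — violated.
(5) values 11, 2, 17; Q = 11 is not < W = 2 — violated.
(6) T + V = 17 + 17 = 34; 34 > 32 — OK.
(7) U + S + T = 4 + 17 + 17 = 38 — OK.
(8) Q + P + W = 11 + 8 + 2 = 21 — OK.
(9) 3Q + 3T = 3(11) + 3(17) = 84 — OK.
(10) V = 17 is odd — OK.
(11) S + U = 21; 21 mod 7 = 0, not 2 — violated.
(12) T - W = 17 - 2 = 15 — OK.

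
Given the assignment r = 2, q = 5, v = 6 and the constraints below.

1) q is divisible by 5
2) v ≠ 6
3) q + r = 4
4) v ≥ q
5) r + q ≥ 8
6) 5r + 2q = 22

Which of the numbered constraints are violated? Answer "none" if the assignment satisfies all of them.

Constraints 2, 3, 5, and 6 are violated.

1) 5 / 5 = 1, so 5 divides 5  holds
2) v = 6, but 6 is required to differ  fails
3) q + r = 5 + 2 = 7, not 4  fails
4) v = 6, q = 5; 6 ≥ 5  holds
5) r + q = 2 + 5 = 7; 7 < 8, bound 8 not met  fails
6) 5r + 2q = 5(2) + 2(5) = 20, not 22  fails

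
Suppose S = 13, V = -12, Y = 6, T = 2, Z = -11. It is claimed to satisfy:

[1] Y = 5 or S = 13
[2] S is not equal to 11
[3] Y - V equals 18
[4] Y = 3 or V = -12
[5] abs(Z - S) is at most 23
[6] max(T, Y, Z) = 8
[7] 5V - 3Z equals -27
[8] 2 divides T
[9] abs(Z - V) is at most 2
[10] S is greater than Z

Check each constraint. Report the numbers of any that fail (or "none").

[1] Y = 6 ≠ 5, but S = 13 = 13 (second disjunct)  yes
[2] S = 13, and 13 ≠ 11  yes
[3] Y - V = 6 - (-12) = 18  yes
[4] Y = 6 ≠ 3, but V = -12 = -12 (second disjunct)  yes
[5] abs(-11 - 13) = 24; 24 > 23, exceeds bound 23  no
[6] max(2, 6, -11) = 6, not 8  no
[7] 5V - 3Z = 5(-12) - 3(-11) = -27  yes
[8] 2 / 2 = 1, so 2 divides 2  yes
[9] abs(-11 - (-12)) = 1; 1 ≤ 2  yes
[10] S = 13, Z = -11; 13 > -11  yes

No — constraints 5 and 6 are not satisfied.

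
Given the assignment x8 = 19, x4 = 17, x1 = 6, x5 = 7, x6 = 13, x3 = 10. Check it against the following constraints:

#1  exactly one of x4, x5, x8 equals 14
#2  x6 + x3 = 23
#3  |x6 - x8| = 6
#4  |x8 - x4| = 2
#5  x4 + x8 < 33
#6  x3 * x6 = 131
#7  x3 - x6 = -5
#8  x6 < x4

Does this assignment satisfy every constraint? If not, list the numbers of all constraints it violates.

#1 x4=17, x5=7, x8=19; 0 of them equal 14, not exactly one — violated.
#2 x6 + x3 = 13 + 10 = 23 — OK.
#3 |13 - 19| = 6 — OK.
#4 |19 - 17| = 2 — OK.
#5 x4 + x8 = 17 + 19 = 36; 36 ≥ 33, bound 33 not met — violated.
#6 x3 * x6 = 10 * 13 = 130, not 131 — violated.
#7 x3 - x6 = 10 - 13 = -3, not -5 — violated.
#8 x6 = 13, x4 = 17; 13 < 17 — OK.

No — constraints 1, 5, 6, 7 are not satisfied.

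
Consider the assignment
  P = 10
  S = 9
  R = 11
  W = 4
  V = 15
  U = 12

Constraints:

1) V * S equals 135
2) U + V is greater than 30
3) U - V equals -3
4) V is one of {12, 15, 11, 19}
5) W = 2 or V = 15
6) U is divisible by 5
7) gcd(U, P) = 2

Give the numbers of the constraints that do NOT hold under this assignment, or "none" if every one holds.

Constraints 2, 6 are violated.

1) V * S = 15 * 9 = 135 — holds.
2) U + V = 12 + 15 = 27; 27 ≤ 30, bound 30 not met — does not hold.
3) U - V = 12 - 15 = -3 — holds.
4) V = 15 is in {12, 15, 11, 19} — holds.
5) W = 4 ≠ 2, but V = 15 = 15 (second disjunct) — holds.
6) 12 = 5*2 + 2, so 5 does not divide 12 — does not hold.
7) gcd(12, 10) = 2 — holds.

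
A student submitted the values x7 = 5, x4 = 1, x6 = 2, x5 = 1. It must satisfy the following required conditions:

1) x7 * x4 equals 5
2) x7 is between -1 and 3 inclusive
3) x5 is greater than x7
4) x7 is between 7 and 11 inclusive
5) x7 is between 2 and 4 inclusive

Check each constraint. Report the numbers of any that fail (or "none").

1) x7 * x4 = 5 * 1 = 5 — holds.
2) x7 = 5 is outside [-1, 3] — fails.
3) x5 = 1, x7 = 5; 1 ≤ 5 (want >) — fails.
4) x7 = 5 is outside [7, 11] — fails.
5) x7 = 5 is outside [2, 4] — fails.

No — constraints 2, 3, 4, and 5 are not satisfied.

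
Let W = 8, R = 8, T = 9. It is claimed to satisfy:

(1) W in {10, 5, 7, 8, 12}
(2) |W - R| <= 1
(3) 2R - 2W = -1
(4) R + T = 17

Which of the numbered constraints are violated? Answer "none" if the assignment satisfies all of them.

(1) W = 8 is in {10, 5, 7, 8, 12} — holds.
(2) |8 - 8| = 0; 0 ≤ 1 — holds.
(3) 2R - 2W = 2(8) - 2(8) = 0, not -1 — does not hold.
(4) R + T = 8 + 9 = 17 — holds.

Constraint 3 does not hold.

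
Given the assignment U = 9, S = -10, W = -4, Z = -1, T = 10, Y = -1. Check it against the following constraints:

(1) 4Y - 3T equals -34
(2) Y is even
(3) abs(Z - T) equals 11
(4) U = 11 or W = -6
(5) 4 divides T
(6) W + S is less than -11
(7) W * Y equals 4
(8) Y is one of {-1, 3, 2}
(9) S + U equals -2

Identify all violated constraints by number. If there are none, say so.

No — constraints 2, 4, 5, and 9 are not satisfied.

(1) 4Y - 3T = 4(-1) - 3(10) = -34  holds
(2) Y = -1 is odd  fails
(3) abs(-1 - 10) = 11  holds
(4) U = 9 ≠ 11 and W = -4 ≠ -6; both disjuncts false  fails
(5) 10 = 4*2 + 2, so 4 does not divide 10  fails
(6) W + S = -4 + (-10) = -14; -14 < -11  holds
(7) W * Y = -4 * (-1) = 4  holds
(8) Y = -1 is in {-1, 3, 2}  holds
(9) S + U = -10 + 9 = -1, not -2  fails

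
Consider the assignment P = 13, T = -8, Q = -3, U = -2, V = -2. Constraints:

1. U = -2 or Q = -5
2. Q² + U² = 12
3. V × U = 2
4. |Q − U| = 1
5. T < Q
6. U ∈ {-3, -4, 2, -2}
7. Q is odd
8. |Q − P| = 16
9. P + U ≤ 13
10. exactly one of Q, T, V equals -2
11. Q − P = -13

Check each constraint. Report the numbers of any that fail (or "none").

Constraints 2, 3, 11 do not hold.

1. U = -2 = -2 (first disjunct) — holds.
2. Q² + U² = (-3)² + (-2)² = 9 + 4 = 13, not 12 — does not hold.
3. V × U = -2 × (-2) = 4, not 2 — does not hold.
4. |-3 − (-2)| = 1 — holds.
5. T = -8, Q = -3; -8 < -3 — holds.
6. U = -2 is in {-3, -4, 2, -2} — holds.
7. Q = -3 is odd — holds.
8. |-3 − 13| = 16 — holds.
9. P + U = 13 + (-2) = 11; 11 ≤ 13 — holds.
10. Q=-3, T=-8, V=-2; 1 of them equals -2 — holds.
11. Q − P = -3 − 13 = -16, not -13 — does not hold.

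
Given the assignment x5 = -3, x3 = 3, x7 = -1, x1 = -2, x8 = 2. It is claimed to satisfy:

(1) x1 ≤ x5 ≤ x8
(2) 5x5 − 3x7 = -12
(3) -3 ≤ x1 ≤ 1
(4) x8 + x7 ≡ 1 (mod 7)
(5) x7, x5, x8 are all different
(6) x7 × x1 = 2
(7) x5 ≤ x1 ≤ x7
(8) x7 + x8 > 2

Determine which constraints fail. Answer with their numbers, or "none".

(1) values -2, -3, 2; x1 = -2 is not ≤ x5 = -3 — violated.
(2) 5x5 − 3x7 = 5(-3) − 3(-1) = -12 — satisfied.
(3) x1 = -2 lies in [-3, 1] — satisfied.
(4) x8 + x7 = 1; 1 mod 7 = 1 — satisfied.
(5) values -1, -3, 2 are pairwise distinct — satisfied.
(6) x7 × x1 = -1 × (-2) = 2 — satisfied.
(7) values -3 ≤ -2 ≤ -1 — satisfied.
(8) x7 + x8 = -1 + 2 = 1; 1 ≤ 2, bound 2 not met — violated.

The assignment fails constraints 1, 8.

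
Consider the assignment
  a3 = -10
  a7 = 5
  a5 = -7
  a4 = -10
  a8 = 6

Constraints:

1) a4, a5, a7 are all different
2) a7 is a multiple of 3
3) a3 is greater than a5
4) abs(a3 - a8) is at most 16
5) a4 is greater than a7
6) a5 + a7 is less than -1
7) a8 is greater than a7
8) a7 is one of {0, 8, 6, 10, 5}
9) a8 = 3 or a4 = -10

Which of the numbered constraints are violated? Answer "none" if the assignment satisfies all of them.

1) values -10, -7, 5 are pairwise distinct — holds.
2) 5 = 3*1 + 2, so 3 does not divide 5 — fails.
3) a3 = -10, a5 = -7; -10 ≤ -7 (want >) — fails.
4) abs(-10 - 6) = 16; 16 ≤ 16 — holds.
5) a4 = -10, a7 = 5; -10 ≤ 5 (want >) — fails.
6) a5 + a7 = -7 + 5 = -2; -2 < -1 — holds.
7) a8 = 6, a7 = 5; 6 > 5 — holds.
8) a7 = 5 is in {0, 8, 6, 10, 5} — holds.
9) a8 = 6 ≠ 3, but a4 = -10 = -10 (second disjunct) — holds.

No — constraints 2, 3, and 5 are not satisfied.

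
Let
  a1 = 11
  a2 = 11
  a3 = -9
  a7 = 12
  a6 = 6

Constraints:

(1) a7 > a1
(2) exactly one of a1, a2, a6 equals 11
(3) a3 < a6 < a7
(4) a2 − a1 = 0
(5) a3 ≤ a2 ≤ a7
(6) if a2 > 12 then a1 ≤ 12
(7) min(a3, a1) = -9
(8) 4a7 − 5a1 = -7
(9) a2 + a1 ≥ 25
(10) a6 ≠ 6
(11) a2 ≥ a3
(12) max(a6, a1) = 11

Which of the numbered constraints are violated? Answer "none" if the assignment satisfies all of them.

Constraints 2, 9, 10 are violated.

(1) a7 = 12, a1 = 11; 12 > 11  holds
(2) a1=11, a2=11, a6=6; 2 of them equal 11, not exactly one  fails
(3) values -9 < 6 < 12  holds
(4) a2 − a1 = 11 − 11 = 0  holds
(5) values -9 ≤ 11 ≤ 12  holds
(6) a2 = 11, not > 12; antecedent false, conditional vacuously true  holds
(7) min(-9, 11) = -9  holds
(8) 4a7 − 5a1 = 4(12) − 5(11) = -7  holds
(9) a2 + a1 = 11 + 11 = 22; 22 < 25, bound 25 not met  fails
(10) a6 = 6, but 6 is required to differ  fails
(11) a2 = 11, a3 = -9; 11 ≥ -9  holds
(12) max(6, 11) = 11  holds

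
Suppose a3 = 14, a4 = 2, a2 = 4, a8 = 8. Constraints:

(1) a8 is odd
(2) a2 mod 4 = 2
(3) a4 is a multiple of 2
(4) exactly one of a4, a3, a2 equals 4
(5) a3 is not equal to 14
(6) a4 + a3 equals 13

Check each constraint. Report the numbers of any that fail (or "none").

No — constraints 1, 2, 5, and 6 are not satisfied.

(1) a8 = 8 is even — violated.
(2) 4 mod 4 = 0, not 2 — violated.
(3) 2 / 2 = 1, so 2 divides 2 — OK.
(4) a4=2, a3=14, a2=4; 1 of them equals 4 — OK.
(5) a3 = 14, but 14 is required to differ — violated.
(6) a4 + a3 = 2 + 14 = 16, not 13 — violated.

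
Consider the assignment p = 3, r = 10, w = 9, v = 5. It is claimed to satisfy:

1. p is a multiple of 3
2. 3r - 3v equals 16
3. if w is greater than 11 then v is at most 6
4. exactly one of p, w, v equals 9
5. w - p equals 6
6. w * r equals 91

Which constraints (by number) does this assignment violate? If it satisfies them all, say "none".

1. 3 / 3 = 1, so 3 divides 3 — OK.
2. 3r - 3v = 3(10) - 3(5) = 15, not 16 — violated.
3. w = 9, not > 11; antecedent false, conditional vacuously true — OK.
4. p=3, w=9, v=5; 1 of them equals 9 — OK.
5. w - p = 9 - 3 = 6 — OK.
6. w * r = 9 * 10 = 90, not 91 — violated.

Violated: 2 and 6.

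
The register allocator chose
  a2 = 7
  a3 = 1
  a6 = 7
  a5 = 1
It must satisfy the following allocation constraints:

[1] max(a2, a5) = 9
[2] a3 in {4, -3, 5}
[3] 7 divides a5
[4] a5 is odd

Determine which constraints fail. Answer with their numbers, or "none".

[1] max(7, 1) = 7, not 9 — fails.
[2] a3 = 1 is not in {4, -3, 5} — fails.
[3] 1 = 7*0 + 1, so 7 does not divide 1 — fails.
[4] a5 = 1 is odd — holds.

Violated: 1, 2, 3.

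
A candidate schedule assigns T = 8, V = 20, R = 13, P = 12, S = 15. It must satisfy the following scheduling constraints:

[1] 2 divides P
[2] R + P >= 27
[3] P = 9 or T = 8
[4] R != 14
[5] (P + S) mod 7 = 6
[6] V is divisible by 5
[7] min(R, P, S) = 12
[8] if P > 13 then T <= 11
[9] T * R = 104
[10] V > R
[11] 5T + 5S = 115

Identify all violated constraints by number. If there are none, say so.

[1] 12 / 2 = 6, so 2 divides 12 — satisfied.
[2] R + P = 13 + 12 = 25; 25 < 27, bound 27 not met — violated.
[3] P = 12 ≠ 9, but T = 8 = 8 (second disjunct) — satisfied.
[4] R = 13, and 13 ≠ 14 — satisfied.
[5] P + S = 27; 27 mod 7 = 6 — satisfied.
[6] 20 / 5 = 4, so 5 divides 20 — satisfied.
[7] min(13, 12, 15) = 12 — satisfied.
[8] P = 12, not > 13; antecedent false, conditional vacuously true — satisfied.
[9] T * R = 8 * 13 = 104 — satisfied.
[10] V = 20, R = 13; 20 > 13 — satisfied.
[11] 5T + 5S = 5(8) + 5(15) = 115 — satisfied.

Constraint 2 is violated.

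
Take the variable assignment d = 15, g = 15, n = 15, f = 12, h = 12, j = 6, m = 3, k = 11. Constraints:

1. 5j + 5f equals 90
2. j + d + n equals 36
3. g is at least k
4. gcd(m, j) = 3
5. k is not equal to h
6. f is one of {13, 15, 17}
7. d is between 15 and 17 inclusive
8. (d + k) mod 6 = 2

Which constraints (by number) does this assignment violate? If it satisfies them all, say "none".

Constraint 6 is violated.

1. 5j + 5f = 5(6) + 5(12) = 90 — holds.
2. j + d + n = 6 + 15 + 15 = 36 — holds.
3. g = 15, k = 11; 15 ≥ 11 — holds.
4. gcd(3, 6) = 3 — holds.
5. k = 11, h = 12; distinct — holds.
6. f = 12 is not in {13, 15, 17} — fails.
7. d = 15 lies in [15, 17] — holds.
8. d + k = 26; 26 mod 6 = 2 — holds.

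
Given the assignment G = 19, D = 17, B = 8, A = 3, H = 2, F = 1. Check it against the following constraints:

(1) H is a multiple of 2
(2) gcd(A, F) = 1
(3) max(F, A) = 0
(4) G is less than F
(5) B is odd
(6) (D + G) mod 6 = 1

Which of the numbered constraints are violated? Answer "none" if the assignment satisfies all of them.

(1) 2 / 2 = 1, so 2 divides 2 — satisfied.
(2) gcd(3, 1) = 1 — satisfied.
(3) max(1, 3) = 3, not 0 — violated.
(4) G = 19, F = 1; 19 ≥ 1 (want <) — violated.
(5) B = 8 is even — violated.
(6) D + G = 36; 36 mod 6 = 0, not 1 — violated.

No — constraints 3, 4, 5, 6 are not satisfied.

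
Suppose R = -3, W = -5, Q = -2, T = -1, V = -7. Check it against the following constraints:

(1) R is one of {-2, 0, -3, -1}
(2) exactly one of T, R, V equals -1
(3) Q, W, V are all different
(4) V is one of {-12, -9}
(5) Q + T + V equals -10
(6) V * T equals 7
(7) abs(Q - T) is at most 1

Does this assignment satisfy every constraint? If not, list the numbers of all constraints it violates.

(1) R = -3 is in {-2, 0, -3, -1}  true
(2) T=-1, R=-3, V=-7; 1 of them equals -1  true
(3) values -2, -5, -7 are pairwise distinct  true
(4) V = -7 is not in {-12, -9}  false
(5) Q + T + V = -2 + (-1) + (-7) = -10  true
(6) V * T = -7 * (-1) = 7  true
(7) abs(-2 - (-1)) = 1; 1 ≤ 1  true

The assignment fails constraint 4.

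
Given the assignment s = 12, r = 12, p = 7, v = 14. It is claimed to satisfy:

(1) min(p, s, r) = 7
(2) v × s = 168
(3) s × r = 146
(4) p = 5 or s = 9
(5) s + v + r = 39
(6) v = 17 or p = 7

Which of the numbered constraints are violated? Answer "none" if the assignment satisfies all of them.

(1) min(7, 12, 12) = 7 — satisfied.
(2) v × s = 14 × 12 = 168 — satisfied.
(3) s × r = 12 × 12 = 144, not 146 — violated.
(4) p = 7 ≠ 5 and s = 12 ≠ 9; both disjuncts false — violated.
(5) s + v + r = 12 + 14 + 12 = 38, not 39 — violated.
(6) v = 14 ≠ 17, but p = 7 = 7 (second disjunct) — satisfied.

Violated: 3, 4, and 5.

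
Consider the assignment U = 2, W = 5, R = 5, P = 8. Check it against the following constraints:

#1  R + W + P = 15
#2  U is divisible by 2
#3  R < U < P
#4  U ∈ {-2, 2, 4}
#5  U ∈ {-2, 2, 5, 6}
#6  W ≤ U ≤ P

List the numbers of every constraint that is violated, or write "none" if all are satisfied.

#1 R + W + P = 5 + 5 + 8 = 18, not 15  ✘
#2 2 / 2 = 1, so 2 divides 2  ✔
#3 values 5, 2, 8; R = 5 is not < U = 2  ✘
#4 U = 2 is in {-2, 2, 4}  ✔
#5 U = 2 is in {-2, 2, 5, 6}  ✔
#6 values 5, 2, 8; W = 5 is not ≤ U = 2  ✘

No — constraints 1, 3, 6 are not satisfied.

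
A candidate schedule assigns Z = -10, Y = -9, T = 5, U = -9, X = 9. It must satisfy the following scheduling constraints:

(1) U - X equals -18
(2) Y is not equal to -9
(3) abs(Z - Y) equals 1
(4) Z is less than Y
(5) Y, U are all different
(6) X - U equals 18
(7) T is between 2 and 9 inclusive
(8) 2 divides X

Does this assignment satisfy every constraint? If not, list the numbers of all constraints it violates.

No — constraints 2, 5, 8 are not satisfied.

(1) U - X = -9 - 9 = -18 — holds.
(2) Y = -9, but -9 is required to differ — fails.
(3) abs(-10 - (-9)) = 1 — holds.
(4) Z = -10, Y = -9; -10 < -9 — holds.
(5) Y = U = -9, not all different — fails.
(6) X - U = 9 - (-9) = 18 — holds.
(7) T = 5 lies in [2, 9] — holds.
(8) 9 = 2*4 + 1, so 2 does not divide 9 — fails.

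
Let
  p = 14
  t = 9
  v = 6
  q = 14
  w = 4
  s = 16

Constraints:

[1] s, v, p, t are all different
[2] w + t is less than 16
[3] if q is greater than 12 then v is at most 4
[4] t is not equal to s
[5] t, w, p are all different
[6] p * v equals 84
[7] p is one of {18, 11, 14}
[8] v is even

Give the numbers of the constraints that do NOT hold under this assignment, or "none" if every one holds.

Constraint 3 is violated.

[1] values 16, 6, 14, 9 are pairwise distinct — holds.
[2] w + t = 4 + 9 = 13; 13 < 16 — holds.
[3] q = 14 > 12, so we need v ≤ 4; but v = 6 > 4 — does not hold.
[4] t = 9, s = 16; distinct — holds.
[5] values 9, 4, 14 are pairwise distinct — holds.
[6] p * v = 14 * 6 = 84 — holds.
[7] p = 14 is in {18, 11, 14} — holds.
[8] v = 6 is even — holds.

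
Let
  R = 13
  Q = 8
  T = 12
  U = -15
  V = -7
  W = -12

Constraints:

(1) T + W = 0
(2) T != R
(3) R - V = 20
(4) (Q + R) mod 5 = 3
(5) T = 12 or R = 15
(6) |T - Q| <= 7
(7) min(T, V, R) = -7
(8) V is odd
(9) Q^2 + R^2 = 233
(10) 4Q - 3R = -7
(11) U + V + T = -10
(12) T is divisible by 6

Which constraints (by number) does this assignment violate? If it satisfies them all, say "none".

(1) T + W = 12 + (-12) = 0 — OK.
(2) T = 12, R = 13; distinct — OK.
(3) R - V = 13 - (-7) = 20 — OK.
(4) Q + R = 21; 21 mod 5 = 1, not 3 — violated.
(5) T = 12 = 12 (first disjunct) — OK.
(6) |12 - 8| = 4; 4 ≤ 7 — OK.
(7) min(12, -7, 13) = -7 — OK.
(8) V = -7 is odd — OK.
(9) Q^2 + R^2 = 8^2 + 13^2 = 64 + 169 = 233 — OK.
(10) 4Q - 3R = 4(8) - 3(13) = -7 — OK.
(11) U + V + T = -15 + (-7) + 12 = -10 — OK.
(12) 12 / 6 = 2, so 6 divides 12 — OK.

Violated: 4.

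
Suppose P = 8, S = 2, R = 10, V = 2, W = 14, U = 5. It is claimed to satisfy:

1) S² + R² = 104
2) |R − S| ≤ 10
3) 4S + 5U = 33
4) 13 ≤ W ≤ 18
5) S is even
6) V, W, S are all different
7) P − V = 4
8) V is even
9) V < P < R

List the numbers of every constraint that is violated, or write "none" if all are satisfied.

1) S² + R² = 2² + 10² = 4 + 100 = 104  ✔
2) |10 − 2| = 8; 8 ≤ 10  ✔
3) 4S + 5U = 4(2) + 5(5) = 33  ✔
4) W = 14 lies in [13, 18]  ✔
5) S = 2 is even  ✔
6) V = S = 2, not all different  ✘
7) P − V = 8 − 2 = 6, not 4  ✘
8) V = 2 is even  ✔
9) values 2 < 8 < 10  ✔

Violated: 6, 7.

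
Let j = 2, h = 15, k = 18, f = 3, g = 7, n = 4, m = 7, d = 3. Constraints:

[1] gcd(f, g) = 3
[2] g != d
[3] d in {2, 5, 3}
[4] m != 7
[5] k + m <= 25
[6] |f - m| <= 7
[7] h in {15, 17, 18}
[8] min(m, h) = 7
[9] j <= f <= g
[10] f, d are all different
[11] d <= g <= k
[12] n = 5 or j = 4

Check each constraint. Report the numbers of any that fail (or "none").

Violated: 1, 4, 10, and 12.

[1] gcd(3, 7) = 1, not 3 — does not hold.
[2] g = 7, d = 3; distinct — holds.
[3] d = 3 is in {2, 5, 3} — holds.
[4] m = 7, but 7 is required to differ — does not hold.
[5] k + m = 18 + 7 = 25; 25 ≤ 25 — holds.
[6] |3 - 7| = 4; 4 ≤ 7 — holds.
[7] h = 15 is in {15, 17, 18} — holds.
[8] min(7, 15) = 7 — holds.
[9] values 2 <= 3 <= 7 — holds.
[10] f = d = 3, not all different — does not hold.
[11] values 3 <= 7 <= 18 — holds.
[12] n = 4 ≠ 5 and j = 2 ≠ 4; both disjuncts false — does not hold.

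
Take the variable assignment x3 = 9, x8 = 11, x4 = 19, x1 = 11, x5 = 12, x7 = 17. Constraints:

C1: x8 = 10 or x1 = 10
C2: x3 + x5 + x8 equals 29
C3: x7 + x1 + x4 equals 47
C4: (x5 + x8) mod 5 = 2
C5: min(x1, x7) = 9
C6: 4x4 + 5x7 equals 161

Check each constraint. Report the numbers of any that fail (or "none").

Constraints 1, 2, 4, 5 are violated.

C1: x8 = 11 ≠ 10 and x1 = 11 ≠ 10; both disjuncts false — does not hold.
C2: x3 + x5 + x8 = 9 + 12 + 11 = 32, not 29 — does not hold.
C3: x7 + x1 + x4 = 17 + 11 + 19 = 47 — holds.
C4: x5 + x8 = 23; 23 mod 5 = 3, not 2 — does not hold.
C5: min(11, 17) = 11, not 9 — does not hold.
C6: 4x4 + 5x7 = 4(19) + 5(17) = 161 — holds.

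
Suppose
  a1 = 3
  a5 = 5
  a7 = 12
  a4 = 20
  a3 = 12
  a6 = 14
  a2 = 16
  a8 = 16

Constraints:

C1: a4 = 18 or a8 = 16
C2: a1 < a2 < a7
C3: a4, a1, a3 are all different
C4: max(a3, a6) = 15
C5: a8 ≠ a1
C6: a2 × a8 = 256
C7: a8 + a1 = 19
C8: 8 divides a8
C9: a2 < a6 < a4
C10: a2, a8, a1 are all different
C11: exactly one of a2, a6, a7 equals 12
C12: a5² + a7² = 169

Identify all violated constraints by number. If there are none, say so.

The assignment fails constraints 2, 4, 9, and 10.

C1: a4 = 20 ≠ 18, but a8 = 16 = 16 (second disjunct)  holds
C2: values 3, 16, 12; a2 = 16 is not < a7 = 12  fails
C3: values 20, 3, 12 are pairwise distinct  holds
C4: max(12, 14) = 14, not 15  fails
C5: a8 = 16, a1 = 3; distinct  holds
C6: a2 × a8 = 16 × 16 = 256  holds
C7: a8 + a1 = 16 + 3 = 19  holds
C8: 16 / 8 = 2, so 8 divides 16  holds
C9: values 16, 14, 20; a2 = 16 is not < a6 = 14  fails
C10: a2 = a8 = 16, not all different  fails
C11: a2=16, a6=14, a7=12; 1 of them equals 12  holds
C12: a5² + a7² = 5² + 12² = 25 + 144 = 169  holds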